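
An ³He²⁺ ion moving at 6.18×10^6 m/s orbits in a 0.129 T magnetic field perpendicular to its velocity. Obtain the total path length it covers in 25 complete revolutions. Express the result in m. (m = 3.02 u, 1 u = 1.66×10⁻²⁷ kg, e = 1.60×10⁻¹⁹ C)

r = mv/(qB) = 0.751 m, so one revolution covers 2πr = 4.72 m.
In 25 revolutions: L = 25·2πr = 118 m.

L ≈ 118 m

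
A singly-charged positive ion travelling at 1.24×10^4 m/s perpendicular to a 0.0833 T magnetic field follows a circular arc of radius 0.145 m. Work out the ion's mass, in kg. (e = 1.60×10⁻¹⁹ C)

m ≈ 1.56×10^-25 kg

qvB = mv²/r ⇒ m = qBr/v.
m = (1×1.60×10^-19)(0.0833)(0.145) / (1.24×10^4) = 1.56×10^-25 kg.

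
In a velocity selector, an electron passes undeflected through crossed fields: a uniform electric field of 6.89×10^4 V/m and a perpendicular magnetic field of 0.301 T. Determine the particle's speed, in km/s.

For zero net force, qE = qvB, so v = E/B.
v = (6.89×10^4) / (0.301) = 2.29×10^5 m/s.

v ≈ 229 km/s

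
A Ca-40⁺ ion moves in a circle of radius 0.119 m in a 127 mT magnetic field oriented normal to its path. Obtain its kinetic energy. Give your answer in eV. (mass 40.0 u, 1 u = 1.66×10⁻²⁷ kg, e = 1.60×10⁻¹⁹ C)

v = qBr/m = (1×1.60×10^-19)(0.127)(0.119) / (6.64×10^-26) = 3.64×10^4 m/s.
K = ½mv² = 0.5·(6.64×10^-26)·(3.64×10^4)² = 4.40×10^-17 J = 275 eV.

K ≈ 275 eV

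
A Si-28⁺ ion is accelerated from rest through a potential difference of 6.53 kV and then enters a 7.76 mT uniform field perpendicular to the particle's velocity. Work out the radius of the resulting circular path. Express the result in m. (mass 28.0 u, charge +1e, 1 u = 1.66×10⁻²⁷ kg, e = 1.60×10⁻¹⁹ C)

r ≈ 7.94 m

The kinetic energy gained is K = qV = (1×1.60×10^-19)(6530) = 1.04×10^-15 J.
v = √(2K/m) = 2.12×10^5 m/s.
r = mv/(qB) = (4.65×10^-26)(2.12×10^5) / [(1×1.60×10^-19)(7.76×10^-3)] = 7.94 m.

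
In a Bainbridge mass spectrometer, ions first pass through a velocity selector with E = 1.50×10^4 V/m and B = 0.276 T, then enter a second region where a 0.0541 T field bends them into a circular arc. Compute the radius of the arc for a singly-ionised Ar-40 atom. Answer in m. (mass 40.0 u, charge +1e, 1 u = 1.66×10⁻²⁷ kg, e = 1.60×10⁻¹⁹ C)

r ≈ 0.417 m

The selector passes v = E/B = 1.50×10^4/0.276 = 5.43×10^4 m/s.
In the deflection region, r = mv/(qB₂) = (6.64×10^-26)(5.43×10^4) / [(1×1.60×10^-19)(0.0541)] = 0.417 m.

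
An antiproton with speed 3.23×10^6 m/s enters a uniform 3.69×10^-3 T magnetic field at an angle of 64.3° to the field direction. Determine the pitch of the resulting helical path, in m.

pitch ≈ 24.9 m

The velocity component along B is v∥ = v cos64.3° = 1.40×10^6 m/s.
The cyclotron period T = 2πm/(qB) = 1.78×10^-5 s is set by m, q, B alone.
Pitch = v∥·T = (1.40×10^6)(1.78×10^-5) = 24.9 m.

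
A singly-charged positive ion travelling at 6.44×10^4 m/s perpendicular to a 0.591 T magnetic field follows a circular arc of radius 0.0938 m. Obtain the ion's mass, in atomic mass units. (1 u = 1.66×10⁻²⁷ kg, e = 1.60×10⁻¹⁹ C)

qvB = mv²/r ⇒ m = qBr/v.
m = (1×1.60×10^-19)(0.591)(0.0938) / (6.44×10^4) = 1.38×10^-25 kg = 83.0 u.

m ≈ 83.0 u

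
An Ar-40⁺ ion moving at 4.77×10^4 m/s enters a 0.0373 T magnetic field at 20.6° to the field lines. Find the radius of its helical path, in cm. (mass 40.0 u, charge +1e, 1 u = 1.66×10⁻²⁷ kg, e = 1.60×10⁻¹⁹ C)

Only the perpendicular component v⊥ = v sin20.6° = 1.68×10^4 m/s is bent by the field.
r = m v⊥ /(qB) = (6.64×10^-26)(1.68×10^4) / [(1×1.60×10^-19)(0.0373)] = 0.187 m.

r ≈ 18.7 cm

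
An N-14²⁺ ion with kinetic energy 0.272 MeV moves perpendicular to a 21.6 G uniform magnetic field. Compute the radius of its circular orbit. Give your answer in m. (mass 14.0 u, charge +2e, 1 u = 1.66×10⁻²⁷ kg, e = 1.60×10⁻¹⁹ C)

r ≈ 65.1 m

Convert the energy: K = 0.272 MeV = 4.35×10^-14 J.
v = √(2K/m) = √(2·4.35×10^-14/2.32×10^-26) = 1.94×10^6 m/s.
r = mv/(qB) = (2.32×10^-26)(1.94×10^6) / [(2×1.60×10^-19)(2.16×10^-3)] = 65.1 m.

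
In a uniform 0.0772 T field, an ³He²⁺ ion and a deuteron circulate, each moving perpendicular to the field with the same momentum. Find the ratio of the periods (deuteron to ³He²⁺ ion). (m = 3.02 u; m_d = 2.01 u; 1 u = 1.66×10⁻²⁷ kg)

T = 2πm/(qB) is independent of speed, so T₂/T₁ = (m₂/q₂)/(m₁/q₁).
T_{deuteron}/T_{³He²⁺ ion} = (3.34×10^-27/1e) / (5.01×10^-27/2e) = 1.33.

ratio ≈ 1.33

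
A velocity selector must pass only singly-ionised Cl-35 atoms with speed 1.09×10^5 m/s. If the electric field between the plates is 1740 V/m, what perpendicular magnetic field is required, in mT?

qE = qvB ⇒ B = E/v = (1740) / (1.09×10^5) = 0.0160 T.

B ≈ 16.0 mT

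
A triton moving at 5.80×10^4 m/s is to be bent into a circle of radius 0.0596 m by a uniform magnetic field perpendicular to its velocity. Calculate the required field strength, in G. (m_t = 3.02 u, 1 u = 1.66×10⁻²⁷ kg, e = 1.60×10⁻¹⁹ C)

B ≈ 305 G

qvB = mv²/r gives B = mv/(qr).
B = (5.01×10^-27)(5.80×10^4) / [(1×1.60×10^-19)(0.0596)] = 0.0305 T.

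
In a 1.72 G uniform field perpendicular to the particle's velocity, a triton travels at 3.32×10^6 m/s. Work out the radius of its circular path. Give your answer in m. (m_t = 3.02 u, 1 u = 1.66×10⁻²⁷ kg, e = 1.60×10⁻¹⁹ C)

The magnetic force provides the centripetal force: qvB = mv²/r, so r = mv/(qB).
r = (5.01×10^-27 kg)(3.32×10^6 m/s) / [(1×1.60×10^-19 C)(1.72×10^-4 T)] = 605 m.

r ≈ 605 m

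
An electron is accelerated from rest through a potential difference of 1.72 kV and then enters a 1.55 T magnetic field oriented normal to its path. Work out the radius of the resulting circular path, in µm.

r ≈ 90.3 µm

The kinetic energy gained is K = qV = (1×1.60×10^-19)(1720) = 2.75×10^-16 J.
v = √(2K/m) = 2.46×10^7 m/s.
r = mv/(qB) = (9.11×10^-31)(2.46×10^7) / [(1×1.60×10^-19)(1.55)] = 9.03×10^-5 m.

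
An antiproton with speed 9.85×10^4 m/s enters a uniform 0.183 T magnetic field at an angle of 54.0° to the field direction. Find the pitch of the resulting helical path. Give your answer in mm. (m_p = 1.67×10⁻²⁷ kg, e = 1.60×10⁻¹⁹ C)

pitch ≈ 20.7 mm

The velocity component along B is v∥ = v cos54.0° = 5.79×10^4 m/s.
The cyclotron period T = 2πm/(qB) = 3.58×10^-7 s is set by m, q, B alone.
Pitch = v∥·T = (5.79×10^4)(3.58×10^-7) = 0.0207 m.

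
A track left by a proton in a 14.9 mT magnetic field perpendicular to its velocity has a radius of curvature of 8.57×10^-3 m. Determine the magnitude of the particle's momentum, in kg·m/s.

p ≈ 2.04×10^-23 kg·m/s

Since qvB = mv²/r, the momentum p = mv = qBr.
p = (1×1.60×10^-19)(0.0149)(8.57×10^-3) = 2.04×10^-23 kg·m/s.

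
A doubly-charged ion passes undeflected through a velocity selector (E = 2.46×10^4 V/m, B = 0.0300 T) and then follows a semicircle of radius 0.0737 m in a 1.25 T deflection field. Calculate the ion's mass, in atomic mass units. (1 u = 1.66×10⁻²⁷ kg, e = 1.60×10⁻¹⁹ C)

v = E/B₁ = 8.20×10^5 m/s.
From r = mv/(qB₂), m = qB₂r/v = (2×1.60×10^-19)(1.25)(0.0737) / (8.20×10^5) = 3.60×10^-26 kg.
In atomic mass units: m = 3.60×10^-26 / 1.66×10^-27 = 21.7 u.

m ≈ 21.7 u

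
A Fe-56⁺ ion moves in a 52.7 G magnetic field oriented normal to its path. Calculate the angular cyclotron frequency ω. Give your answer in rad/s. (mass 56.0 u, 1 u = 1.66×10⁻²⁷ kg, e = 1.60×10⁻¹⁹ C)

ω = qB/m = (1×1.60×10^-19)(5.27×10^-3) / (9.30×10^-26) = 9070 rad/s.

ω ≈ 9070 rad/s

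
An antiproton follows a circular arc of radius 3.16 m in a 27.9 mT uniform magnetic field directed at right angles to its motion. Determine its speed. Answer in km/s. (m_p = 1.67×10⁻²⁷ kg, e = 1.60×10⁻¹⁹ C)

From qvB = mv²/r, v = qBr/m.
v = (1×1.60×10^-19)(0.0279)(3.16) / (1.67×10^-27) = 8.45×10^6 m/s.

v ≈ 8450 km/s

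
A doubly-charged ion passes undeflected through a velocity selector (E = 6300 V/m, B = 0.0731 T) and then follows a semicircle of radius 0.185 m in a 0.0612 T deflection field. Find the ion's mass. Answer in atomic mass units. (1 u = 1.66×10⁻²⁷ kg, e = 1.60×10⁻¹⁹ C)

m ≈ 25.3 u

v = E/B₁ = 8.62×10^4 m/s.
From r = mv/(qB₂), m = qB₂r/v = (2×1.60×10^-19)(0.0612)(0.185) / (8.62×10^4) = 4.20×10^-26 kg.
In atomic mass units: m = 4.20×10^-26 / 1.66×10^-27 = 25.3 u.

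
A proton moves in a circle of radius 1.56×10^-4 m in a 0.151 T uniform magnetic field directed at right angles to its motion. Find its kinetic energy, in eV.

v = qBr/m = (1×1.60×10^-19)(0.151)(1.56×10^-4) / (1.67×10^-27) = 2260 m/s.
K = ½mv² = 0.5·(1.67×10^-27)·(2260)² = 4.25×10^-21 J = 0.0266 eV.

K ≈ 0.0266 eV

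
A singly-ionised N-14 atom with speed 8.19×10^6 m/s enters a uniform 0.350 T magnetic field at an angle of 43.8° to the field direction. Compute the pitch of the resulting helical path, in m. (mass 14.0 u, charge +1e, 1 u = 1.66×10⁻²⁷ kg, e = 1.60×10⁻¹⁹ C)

The velocity component along B is v∥ = v cos43.8° = 5.91×10^6 m/s.
The cyclotron period T = 2πm/(qB) = 2.61×10^-6 s is set by m, q, B alone.
Pitch = v∥·T = (5.91×10^6)(2.61×10^-6) = 15.4 m.

pitch ≈ 15.4 m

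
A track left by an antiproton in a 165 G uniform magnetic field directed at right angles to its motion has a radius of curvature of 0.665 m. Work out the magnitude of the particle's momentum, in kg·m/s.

Since qvB = mv²/r, the momentum p = mv = qBr.
p = (1×1.60×10^-19)(0.0165)(0.665) = 1.76×10^-21 kg·m/s.

p ≈ 1.76×10^-21 kg·m/s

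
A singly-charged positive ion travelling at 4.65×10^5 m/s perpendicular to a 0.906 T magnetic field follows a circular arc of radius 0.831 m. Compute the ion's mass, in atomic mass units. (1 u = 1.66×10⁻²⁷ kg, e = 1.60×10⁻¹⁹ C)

qvB = mv²/r ⇒ m = qBr/v.
m = (1×1.60×10^-19)(0.906)(0.831) / (4.65×10^5) = 2.59×10^-25 kg = 156 u.

m ≈ 156 u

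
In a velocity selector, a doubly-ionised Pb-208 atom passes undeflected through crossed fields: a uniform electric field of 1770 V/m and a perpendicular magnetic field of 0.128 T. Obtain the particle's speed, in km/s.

v ≈ 13.8 km/s

For zero net force, qE = qvB, so v = E/B.
v = (1770) / (0.128) = 1.38×10^4 m/s.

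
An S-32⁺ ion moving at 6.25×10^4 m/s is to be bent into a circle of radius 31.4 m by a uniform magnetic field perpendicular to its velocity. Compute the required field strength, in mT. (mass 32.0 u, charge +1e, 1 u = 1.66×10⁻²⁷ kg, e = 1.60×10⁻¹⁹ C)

B ≈ 0.661 mT

qvB = mv²/r gives B = mv/(qr).
B = (5.31×10^-26)(6.25×10^4) / [(1×1.60×10^-19)(31.4)] = 6.61×10^-4 T.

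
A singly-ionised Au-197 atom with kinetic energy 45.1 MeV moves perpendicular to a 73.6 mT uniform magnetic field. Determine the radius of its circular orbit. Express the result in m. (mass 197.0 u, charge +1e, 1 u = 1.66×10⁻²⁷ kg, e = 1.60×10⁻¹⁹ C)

r ≈ 184 m

Convert the energy: K = 45.1 MeV = 7.22×10^-12 J.
v = √(2K/m) = √(2·7.22×10^-12/3.27×10^-25) = 6.64×10^6 m/s.
r = mv/(qB) = (3.27×10^-25)(6.64×10^6) / [(1×1.60×10^-19)(0.0736)] = 184 m.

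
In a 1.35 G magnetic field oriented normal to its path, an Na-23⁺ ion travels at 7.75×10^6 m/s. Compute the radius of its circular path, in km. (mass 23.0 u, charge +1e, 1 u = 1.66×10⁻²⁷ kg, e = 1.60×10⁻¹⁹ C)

r ≈ 13.7 km

The magnetic force provides the centripetal force: qvB = mv²/r, so r = mv/(qB).
r = (3.82×10^-26 kg)(7.75×10^6 m/s) / [(1×1.60×10^-19 C)(1.35×10^-4 T)] = 1.37×10^4 m.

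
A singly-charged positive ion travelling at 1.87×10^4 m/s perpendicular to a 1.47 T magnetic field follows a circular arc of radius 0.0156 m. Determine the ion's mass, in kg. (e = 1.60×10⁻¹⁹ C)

m ≈ 1.96×10^-25 kg

qvB = mv²/r ⇒ m = qBr/v.
m = (1×1.60×10^-19)(1.47)(0.0156) / (1.87×10^4) = 1.96×10^-25 kg.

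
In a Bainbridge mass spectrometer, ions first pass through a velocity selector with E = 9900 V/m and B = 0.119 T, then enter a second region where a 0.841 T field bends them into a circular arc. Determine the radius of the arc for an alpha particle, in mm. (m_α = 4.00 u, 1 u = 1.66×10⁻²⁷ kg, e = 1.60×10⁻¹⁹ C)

r ≈ 2.05 mm

The selector passes v = E/B = 9900/0.119 = 8.32×10^4 m/s.
In the deflection region, r = mv/(qB₂) = (6.64×10^-27)(8.32×10^4) / [(2×1.60×10^-19)(0.841)] = 2.05×10^-3 m.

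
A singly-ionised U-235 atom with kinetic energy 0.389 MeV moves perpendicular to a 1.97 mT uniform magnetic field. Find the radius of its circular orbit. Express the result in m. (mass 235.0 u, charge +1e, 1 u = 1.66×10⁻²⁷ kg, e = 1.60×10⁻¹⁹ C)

Convert the energy: K = 0.389 MeV = 6.22×10^-14 J.
v = √(2K/m) = √(2·6.22×10^-14/3.90×10^-25) = 5.65×10^5 m/s.
r = mv/(qB) = (3.90×10^-25)(5.65×10^5) / [(1×1.60×10^-19)(1.97×10^-3)] = 699 m.

r ≈ 699 m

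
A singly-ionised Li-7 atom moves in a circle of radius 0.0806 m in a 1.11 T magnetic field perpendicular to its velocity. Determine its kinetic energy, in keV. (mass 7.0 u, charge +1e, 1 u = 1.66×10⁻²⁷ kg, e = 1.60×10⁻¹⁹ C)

v = qBr/m = (1×1.60×10^-19)(1.11)(0.0806) / (1.16×10^-26) = 1.23×10^6 m/s.
K = ½mv² = 0.5·(1.16×10^-26)·(1.23×10^6)² = 8.82×10^-15 J = 55.1 keV.

K ≈ 55.1 keV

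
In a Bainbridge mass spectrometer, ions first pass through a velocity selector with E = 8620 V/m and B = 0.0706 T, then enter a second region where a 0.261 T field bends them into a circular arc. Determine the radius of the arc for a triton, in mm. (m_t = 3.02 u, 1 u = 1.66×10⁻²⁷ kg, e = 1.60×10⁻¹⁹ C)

r ≈ 14.7 mm

The selector passes v = E/B = 8620/0.0706 = 1.22×10^5 m/s.
In the deflection region, r = mv/(qB₂) = (5.01×10^-27)(1.22×10^5) / [(1×1.60×10^-19)(0.261)] = 0.0147 m.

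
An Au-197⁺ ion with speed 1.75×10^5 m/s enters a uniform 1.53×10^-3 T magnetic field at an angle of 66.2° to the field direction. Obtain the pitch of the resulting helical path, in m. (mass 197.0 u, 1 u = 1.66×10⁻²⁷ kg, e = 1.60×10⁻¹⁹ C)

The velocity component along B is v∥ = v cos66.2° = 7.06×10^4 m/s.
The cyclotron period T = 2πm/(qB) = 8.39×10^-3 s is set by m, q, B alone.
Pitch = v∥·T = (7.06×10^4)(8.39×10^-3) = 593 m.

pitch ≈ 593 m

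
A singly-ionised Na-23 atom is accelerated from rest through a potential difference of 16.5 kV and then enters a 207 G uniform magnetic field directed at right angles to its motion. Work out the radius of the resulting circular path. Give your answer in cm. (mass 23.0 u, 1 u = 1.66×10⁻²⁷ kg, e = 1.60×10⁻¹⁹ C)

The kinetic energy gained is K = qV = (1×1.60×10^-19)(1.65×10^4) = 2.64×10^-15 J.
v = √(2K/m) = 3.72×10^5 m/s.
r = mv/(qB) = (3.82×10^-26)(3.72×10^5) / [(1×1.60×10^-19)(0.0207)] = 4.29 m.

r ≈ 429 cm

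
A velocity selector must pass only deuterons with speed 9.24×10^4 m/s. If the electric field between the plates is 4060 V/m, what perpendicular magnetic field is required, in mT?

B ≈ 43.9 mT

qE = qvB ⇒ B = E/v = (4060) / (9.24×10^4) = 0.0439 T.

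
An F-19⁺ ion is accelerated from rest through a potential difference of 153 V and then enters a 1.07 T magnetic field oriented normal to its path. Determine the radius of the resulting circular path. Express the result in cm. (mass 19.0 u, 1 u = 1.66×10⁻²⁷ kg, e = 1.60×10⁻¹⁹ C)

The kinetic energy gained is K = qV = (1×1.60×10^-19)(153) = 2.45×10^-17 J.
v = √(2K/m) = 3.94×10^4 m/s.
r = mv/(qB) = (3.15×10^-26)(3.94×10^4) / [(1×1.60×10^-19)(1.07)] = 7.26×10^-3 m.

r ≈ 0.726 cm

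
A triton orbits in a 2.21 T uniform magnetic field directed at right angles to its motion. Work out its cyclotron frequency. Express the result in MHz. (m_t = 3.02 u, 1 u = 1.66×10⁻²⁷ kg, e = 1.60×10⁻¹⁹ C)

f = qB/(2πm) = (1×1.60×10^-19)(2.21) / [2π(5.01×10^-27)] = 1.12×10^7 Hz.

f ≈ 11.2 MHz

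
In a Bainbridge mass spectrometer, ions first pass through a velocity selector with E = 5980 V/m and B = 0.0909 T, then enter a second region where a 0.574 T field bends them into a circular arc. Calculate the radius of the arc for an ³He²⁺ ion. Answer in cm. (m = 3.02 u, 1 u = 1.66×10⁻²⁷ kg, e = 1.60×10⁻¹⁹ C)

r ≈ 0.180 cm

The selector passes v = E/B = 5980/0.0909 = 6.58×10^4 m/s.
In the deflection region, r = mv/(qB₂) = (5.01×10^-27)(6.58×10^4) / [(2×1.60×10^-19)(0.574)] = 1.80×10^-3 m.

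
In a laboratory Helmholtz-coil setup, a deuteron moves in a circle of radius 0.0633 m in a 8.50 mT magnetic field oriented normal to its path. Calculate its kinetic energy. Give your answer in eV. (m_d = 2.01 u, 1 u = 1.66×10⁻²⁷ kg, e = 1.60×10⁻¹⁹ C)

v = qBr/m = (1×1.60×10^-19)(8.50×10^-3)(0.0633) / (3.34×10^-27) = 2.58×10^4 m/s.
K = ½mv² = 0.5·(3.34×10^-27)·(2.58×10^4)² = 1.11×10^-18 J = 6.94 eV.

K ≈ 6.94 eV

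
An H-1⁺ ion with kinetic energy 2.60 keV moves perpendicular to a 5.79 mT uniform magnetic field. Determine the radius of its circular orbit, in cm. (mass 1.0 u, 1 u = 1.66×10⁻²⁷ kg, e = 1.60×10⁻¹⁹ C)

r ≈ 127 cm

Convert the energy: K = 2.60 keV = 4.16×10^-16 J.
v = √(2K/m) = √(2·4.16×10^-16/1.66×10^-27) = 7.08×10^5 m/s.
r = mv/(qB) = (1.66×10^-27)(7.08×10^5) / [(1×1.60×10^-19)(5.79×10^-3)] = 1.27 m.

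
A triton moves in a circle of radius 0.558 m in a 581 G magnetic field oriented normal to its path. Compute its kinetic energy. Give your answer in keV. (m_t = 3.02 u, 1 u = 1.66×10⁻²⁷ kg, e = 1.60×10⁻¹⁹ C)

v = qBr/m = (1×1.60×10^-19)(0.0581)(0.558) / (5.01×10^-27) = 1.03×10^6 m/s.
K = ½mv² = 0.5·(5.01×10^-27)·(1.03×10^6)² = 2.68×10^-15 J = 16.8 keV.

K ≈ 16.8 keV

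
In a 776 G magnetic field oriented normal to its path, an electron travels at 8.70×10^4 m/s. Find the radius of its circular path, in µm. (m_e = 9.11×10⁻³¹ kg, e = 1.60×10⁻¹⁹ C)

The magnetic force provides the centripetal force: qvB = mv²/r, so r = mv/(qB).
r = (9.11×10^-31 kg)(8.70×10^4 m/s) / [(1×1.60×10^-19 C)(0.0776 T)] = 6.38×10^-6 m.

r ≈ 6.38 µm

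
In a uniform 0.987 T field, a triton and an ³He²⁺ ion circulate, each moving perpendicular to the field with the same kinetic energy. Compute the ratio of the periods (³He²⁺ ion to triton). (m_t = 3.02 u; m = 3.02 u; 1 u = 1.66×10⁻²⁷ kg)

T = 2πm/(qB) is independent of speed, so T₂/T₁ = (m₂/q₂)/(m₁/q₁).
T_{³He²⁺ ion}/T_{triton} = (5.01×10^-27/2e) / (5.01×10^-27/1e) = 0.500.

ratio ≈ 0.500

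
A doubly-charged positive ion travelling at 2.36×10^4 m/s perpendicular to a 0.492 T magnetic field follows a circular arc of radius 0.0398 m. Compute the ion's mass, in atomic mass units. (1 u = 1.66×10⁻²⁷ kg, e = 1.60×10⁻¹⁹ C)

qvB = mv²/r ⇒ m = qBr/v.
m = (2×1.60×10^-19)(0.492)(0.0398) / (2.36×10^4) = 2.66×10^-25 kg = 160 u.

m ≈ 160 u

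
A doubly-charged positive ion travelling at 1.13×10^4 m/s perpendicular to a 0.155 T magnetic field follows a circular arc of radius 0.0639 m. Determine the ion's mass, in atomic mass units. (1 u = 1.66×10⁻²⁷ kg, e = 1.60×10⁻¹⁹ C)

m ≈ 169 u

qvB = mv²/r ⇒ m = qBr/v.
m = (2×1.60×10^-19)(0.155)(0.0639) / (1.13×10^4) = 2.80×10^-25 kg = 169 u.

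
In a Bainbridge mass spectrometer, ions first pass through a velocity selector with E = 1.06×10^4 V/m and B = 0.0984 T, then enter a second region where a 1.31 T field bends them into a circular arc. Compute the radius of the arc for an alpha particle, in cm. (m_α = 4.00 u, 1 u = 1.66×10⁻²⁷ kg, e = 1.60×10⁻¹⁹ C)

The selector passes v = E/B = 1.06×10^4/0.0984 = 1.08×10^5 m/s.
In the deflection region, r = mv/(qB₂) = (6.64×10^-27)(1.08×10^5) / [(2×1.60×10^-19)(1.31)] = 1.71×10^-3 m.

r ≈ 0.171 cm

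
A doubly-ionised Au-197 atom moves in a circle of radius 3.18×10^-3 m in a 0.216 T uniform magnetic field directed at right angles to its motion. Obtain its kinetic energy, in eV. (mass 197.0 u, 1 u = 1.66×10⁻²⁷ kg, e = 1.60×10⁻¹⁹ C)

v = qBr/m = (2×1.60×10^-19)(0.216)(3.18×10^-3) / (3.27×10^-25) = 672 m/s.
K = ½mv² = 0.5·(3.27×10^-25)·(672)² = 7.39×10^-20 J = 0.462 eV.

K ≈ 0.462 eV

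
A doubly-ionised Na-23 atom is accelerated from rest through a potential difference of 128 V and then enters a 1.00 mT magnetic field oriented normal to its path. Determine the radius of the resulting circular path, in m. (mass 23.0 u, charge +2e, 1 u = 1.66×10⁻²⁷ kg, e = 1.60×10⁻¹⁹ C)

The kinetic energy gained is K = qV = (2×1.60×10^-19)(128) = 4.10×10^-17 J.
v = √(2K/m) = 4.63×10^4 m/s.
r = mv/(qB) = (3.82×10^-26)(4.63×10^4) / [(2×1.60×10^-19)(1.00×10^-3)] = 5.53 m.

r ≈ 5.53 m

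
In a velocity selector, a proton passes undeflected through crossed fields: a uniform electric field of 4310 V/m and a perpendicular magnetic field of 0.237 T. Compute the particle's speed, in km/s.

v ≈ 18.2 km/s

For zero net force, qE = qvB, so v = E/B.
v = (4310) / (0.237) = 1.82×10^4 m/s.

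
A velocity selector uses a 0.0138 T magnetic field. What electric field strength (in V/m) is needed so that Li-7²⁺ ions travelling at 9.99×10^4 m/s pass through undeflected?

E ≈ 1380 V/m

qE = qvB ⇒ E = vB = (9.99×10^4)(0.0138) = 1380 V/m.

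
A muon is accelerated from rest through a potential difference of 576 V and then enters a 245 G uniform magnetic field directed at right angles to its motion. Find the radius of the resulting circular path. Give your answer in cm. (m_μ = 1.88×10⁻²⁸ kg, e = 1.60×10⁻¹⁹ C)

The kinetic energy gained is K = qV = (1×1.60×10^-19)(576) = 9.22×10^-17 J.
v = √(2K/m) = 9.90×10^5 m/s.
r = mv/(qB) = (1.88×10^-28)(9.90×10^5) / [(1×1.60×10^-19)(0.0245)] = 0.0475 m.

r ≈ 4.75 cm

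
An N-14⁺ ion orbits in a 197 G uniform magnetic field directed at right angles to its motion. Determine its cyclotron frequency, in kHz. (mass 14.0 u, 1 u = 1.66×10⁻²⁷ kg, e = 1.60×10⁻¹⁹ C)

f = qB/(2πm) = (1×1.60×10^-19)(0.0197) / [2π(2.32×10^-26)] = 2.16×10^4 Hz.

f ≈ 21.6 kHz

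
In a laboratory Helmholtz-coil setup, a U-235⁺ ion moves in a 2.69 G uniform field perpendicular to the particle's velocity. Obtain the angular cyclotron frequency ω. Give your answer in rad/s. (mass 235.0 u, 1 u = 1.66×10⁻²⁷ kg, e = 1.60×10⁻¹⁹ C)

ω ≈ 110 rad/s

ω = qB/m = (1×1.60×10^-19)(2.69×10^-4) / (3.90×10^-25) = 110 rad/s.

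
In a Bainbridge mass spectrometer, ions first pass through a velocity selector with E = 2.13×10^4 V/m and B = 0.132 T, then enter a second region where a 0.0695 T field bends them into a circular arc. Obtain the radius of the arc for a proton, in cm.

The selector passes v = E/B = 2.13×10^4/0.132 = 1.61×10^5 m/s.
In the deflection region, r = mv/(qB₂) = (1.67×10^-27)(1.61×10^5) / [(1×1.60×10^-19)(0.0695)] = 0.0242 m.

r ≈ 2.42 cm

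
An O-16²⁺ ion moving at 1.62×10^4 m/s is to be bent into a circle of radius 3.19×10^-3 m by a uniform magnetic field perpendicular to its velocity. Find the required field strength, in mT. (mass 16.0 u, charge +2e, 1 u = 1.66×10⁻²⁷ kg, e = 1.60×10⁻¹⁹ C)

B ≈ 422 mT

qvB = mv²/r gives B = mv/(qr).
B = (2.66×10^-26)(1.62×10^4) / [(2×1.60×10^-19)(3.19×10^-3)] = 0.422 T.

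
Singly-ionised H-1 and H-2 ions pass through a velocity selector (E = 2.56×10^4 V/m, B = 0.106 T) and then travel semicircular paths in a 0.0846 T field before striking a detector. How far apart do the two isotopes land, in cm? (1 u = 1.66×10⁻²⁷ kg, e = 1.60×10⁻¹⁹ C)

Both emerge at v = E/B₁ = 2.42×10^5 m/s.
r = mv/(qB₂), so r₁ = 0.0296 m and r₂ = 0.0592 m, giving Δr = 0.0296 m.
After a semicircle each ion lands a diameter 2r from the entry slit, so the separation is 2Δr = 0.0592 m.

Δd ≈ 5.92 cm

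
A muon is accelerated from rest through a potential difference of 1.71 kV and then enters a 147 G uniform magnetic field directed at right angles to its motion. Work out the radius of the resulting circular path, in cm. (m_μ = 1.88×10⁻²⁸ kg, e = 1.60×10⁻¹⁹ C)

r ≈ 13.6 cm

The kinetic energy gained is K = qV = (1×1.60×10^-19)(1710) = 2.74×10^-16 J.
v = √(2K/m) = 1.71×10^6 m/s.
r = mv/(qB) = (1.88×10^-28)(1.71×10^6) / [(1×1.60×10^-19)(0.0147)] = 0.136 m.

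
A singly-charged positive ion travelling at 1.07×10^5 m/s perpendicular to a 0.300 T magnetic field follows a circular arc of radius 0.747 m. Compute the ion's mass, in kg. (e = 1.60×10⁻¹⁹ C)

qvB = mv²/r ⇒ m = qBr/v.
m = (1×1.60×10^-19)(0.300)(0.747) / (1.07×10^5) = 3.35×10^-25 kg.

m ≈ 3.35×10^-25 kg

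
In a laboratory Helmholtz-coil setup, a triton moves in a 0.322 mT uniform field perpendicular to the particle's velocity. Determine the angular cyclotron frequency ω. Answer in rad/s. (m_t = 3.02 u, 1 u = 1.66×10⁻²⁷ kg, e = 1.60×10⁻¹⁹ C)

ω = qB/m = (1×1.60×10^-19)(3.22×10^-4) / (5.01×10^-27) = 1.03×10^4 rad/s.

ω ≈ 1.03×10^4 rad/s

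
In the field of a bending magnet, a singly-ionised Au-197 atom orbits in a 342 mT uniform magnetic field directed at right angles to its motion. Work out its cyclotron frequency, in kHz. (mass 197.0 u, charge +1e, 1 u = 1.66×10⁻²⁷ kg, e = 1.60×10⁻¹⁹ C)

f = qB/(2πm) = (1×1.60×10^-19)(0.342) / [2π(3.27×10^-25)] = 2.66×10^4 Hz.

f ≈ 26.6 kHz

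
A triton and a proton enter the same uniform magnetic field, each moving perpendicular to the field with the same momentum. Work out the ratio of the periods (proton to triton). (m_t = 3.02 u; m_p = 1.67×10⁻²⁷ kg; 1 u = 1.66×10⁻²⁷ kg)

T = 2πm/(qB) is independent of speed, so T₂/T₁ = (m₂/q₂)/(m₁/q₁).
T_{proton}/T_{triton} = (1.67×10^-27/1e) / (5.01×10^-27/1e) = 0.333.

ratio ≈ 0.333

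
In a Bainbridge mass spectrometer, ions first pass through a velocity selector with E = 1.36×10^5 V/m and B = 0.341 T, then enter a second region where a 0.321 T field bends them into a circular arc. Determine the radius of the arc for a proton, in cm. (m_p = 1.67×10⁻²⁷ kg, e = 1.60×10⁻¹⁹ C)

r ≈ 1.30 cm

The selector passes v = E/B = 1.36×10^5/0.341 = 3.99×10^5 m/s.
In the deflection region, r = mv/(qB₂) = (1.67×10^-27)(3.99×10^5) / [(1×1.60×10^-19)(0.321)] = 0.0130 m.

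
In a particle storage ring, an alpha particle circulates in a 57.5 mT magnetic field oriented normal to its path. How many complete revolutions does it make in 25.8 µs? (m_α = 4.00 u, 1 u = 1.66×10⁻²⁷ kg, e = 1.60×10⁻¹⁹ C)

T = 2πm/(qB) = 2π(6.64×10^-27) / [(2×1.60×10^-19)(0.0575)] = 2.2674×10^-6 s.
N = t/T = 2.58×10^-5 / 2.2674×10^-6 ≈ 11.38, so 11 complete revolutions.

N = 11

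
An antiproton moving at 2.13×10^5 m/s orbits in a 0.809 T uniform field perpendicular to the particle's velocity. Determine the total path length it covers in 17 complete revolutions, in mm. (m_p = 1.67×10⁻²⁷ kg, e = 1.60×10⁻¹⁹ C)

L ≈ 294 mm

r = mv/(qB) = 2.75×10^-3 m, so one revolution covers 2πr = 0.0173 m.
In 17 revolutions: L = 17·2πr = 0.294 m.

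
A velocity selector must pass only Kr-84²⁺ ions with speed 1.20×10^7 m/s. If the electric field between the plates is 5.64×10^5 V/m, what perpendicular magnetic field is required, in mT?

B ≈ 47.0 mT

qE = qvB ⇒ B = E/v = (5.64×10^5) / (1.20×10^7) = 0.0470 T.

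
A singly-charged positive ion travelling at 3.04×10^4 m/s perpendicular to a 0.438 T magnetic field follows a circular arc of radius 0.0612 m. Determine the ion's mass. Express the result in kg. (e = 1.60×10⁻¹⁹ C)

m ≈ 1.41×10^-25 kg

qvB = mv²/r ⇒ m = qBr/v.
m = (1×1.60×10^-19)(0.438)(0.0612) / (3.04×10^4) = 1.41×10^-25 kg.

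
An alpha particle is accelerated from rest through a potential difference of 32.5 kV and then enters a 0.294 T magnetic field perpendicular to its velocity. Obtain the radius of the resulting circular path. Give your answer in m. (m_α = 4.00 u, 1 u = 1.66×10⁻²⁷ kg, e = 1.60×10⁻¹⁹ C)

The kinetic energy gained is K = qV = (2×1.60×10^-19)(3.25×10^4) = 1.04×10^-14 J.
v = √(2K/m) = 1.77×10^6 m/s.
r = mv/(qB) = (6.64×10^-27)(1.77×10^6) / [(2×1.60×10^-19)(0.294)] = 0.125 m.

r ≈ 0.125 m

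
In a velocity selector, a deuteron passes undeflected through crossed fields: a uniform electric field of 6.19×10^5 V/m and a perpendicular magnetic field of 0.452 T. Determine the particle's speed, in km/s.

v ≈ 1370 km/s

For zero net force, qE = qvB, so v = E/B.
v = (6.19×10^5) / (0.452) = 1.37×10^6 m/s.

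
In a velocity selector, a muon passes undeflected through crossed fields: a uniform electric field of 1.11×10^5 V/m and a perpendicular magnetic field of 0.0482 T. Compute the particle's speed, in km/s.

For zero net force, qE = qvB, so v = E/B.
v = (1.11×10^5) / (0.0482) = 2.30×10^6 m/s.

v ≈ 2300 km/s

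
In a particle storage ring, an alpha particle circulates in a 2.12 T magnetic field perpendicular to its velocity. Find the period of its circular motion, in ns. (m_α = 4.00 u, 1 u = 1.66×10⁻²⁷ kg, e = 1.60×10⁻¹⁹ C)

The cyclotron period is independent of speed: T = 2πm/(qB).
T = 2π(6.64×10^-27) / [(2×1.60×10^-19)(2.12)] = 6.15×10^-8 s.

T ≈ 61.5 ns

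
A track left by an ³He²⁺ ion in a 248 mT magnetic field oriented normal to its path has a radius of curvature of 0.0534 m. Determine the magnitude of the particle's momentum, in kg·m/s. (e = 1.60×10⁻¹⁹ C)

Since qvB = mv²/r, the momentum p = mv = qBr.
p = (2×1.60×10^-19)(0.248)(0.0534) = 4.24×10^-21 kg·m/s.

p ≈ 4.24×10^-21 kg·m/s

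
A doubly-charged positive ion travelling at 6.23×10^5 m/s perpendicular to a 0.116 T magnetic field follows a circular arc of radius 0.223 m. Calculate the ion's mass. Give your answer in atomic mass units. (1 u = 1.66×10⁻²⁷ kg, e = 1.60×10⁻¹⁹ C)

m ≈ 8.00 u

qvB = mv²/r ⇒ m = qBr/v.
m = (2×1.60×10^-19)(0.116)(0.223) / (6.23×10^5) = 1.33×10^-26 kg = 8.00 u.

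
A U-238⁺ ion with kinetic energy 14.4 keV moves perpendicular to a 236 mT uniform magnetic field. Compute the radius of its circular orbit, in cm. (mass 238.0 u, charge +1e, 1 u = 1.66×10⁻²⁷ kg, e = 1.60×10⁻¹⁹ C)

r ≈ 113 cm

Convert the energy: K = 14.4 keV = 2.30×10^-15 J.
v = √(2K/m) = √(2·2.30×10^-15/3.95×10^-25) = 1.08×10^5 m/s.
r = mv/(qB) = (3.95×10^-25)(1.08×10^5) / [(1×1.60×10^-19)(0.236)] = 1.13 m.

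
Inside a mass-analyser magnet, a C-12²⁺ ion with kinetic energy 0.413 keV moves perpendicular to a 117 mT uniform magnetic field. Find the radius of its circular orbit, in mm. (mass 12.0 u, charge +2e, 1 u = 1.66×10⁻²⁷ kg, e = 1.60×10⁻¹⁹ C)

Convert the energy: K = 0.413 keV = 6.61×10^-17 J.
v = √(2K/m) = √(2·6.61×10^-17/1.99×10^-26) = 8.15×10^4 m/s.
r = mv/(qB) = (1.99×10^-26)(8.15×10^4) / [(2×1.60×10^-19)(0.117)] = 0.0433 m.

r ≈ 43.3 mm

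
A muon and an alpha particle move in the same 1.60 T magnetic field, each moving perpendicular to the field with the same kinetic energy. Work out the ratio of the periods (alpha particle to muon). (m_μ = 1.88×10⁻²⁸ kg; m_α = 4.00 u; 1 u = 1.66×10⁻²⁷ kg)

T = 2πm/(qB) is independent of speed, so T₂/T₁ = (m₂/q₂)/(m₁/q₁).
T_{alpha particle}/T_{muon} = (6.64×10^-27/2e) / (1.88×10^-28/1e) = 17.7.

ratio ≈ 17.7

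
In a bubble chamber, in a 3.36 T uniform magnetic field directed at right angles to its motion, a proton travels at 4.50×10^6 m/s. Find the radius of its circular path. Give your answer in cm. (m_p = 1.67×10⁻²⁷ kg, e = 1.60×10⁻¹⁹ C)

The magnetic force provides the centripetal force: qvB = mv²/r, so r = mv/(qB).
r = (1.67×10^-27 kg)(4.50×10^6 m/s) / [(1×1.60×10^-19 C)(3.36 T)] = 0.0140 m.

r ≈ 1.40 cm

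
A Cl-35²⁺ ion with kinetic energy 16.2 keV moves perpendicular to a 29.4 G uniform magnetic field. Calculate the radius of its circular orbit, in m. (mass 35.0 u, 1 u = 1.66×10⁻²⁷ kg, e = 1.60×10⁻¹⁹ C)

Convert the energy: K = 16.2 keV = 2.59×10^-15 J.
v = √(2K/m) = √(2·2.59×10^-15/5.81×10^-26) = 2.99×10^5 m/s.
r = mv/(qB) = (5.81×10^-26)(2.99×10^5) / [(2×1.60×10^-19)(2.94×10^-3)] = 18.4 m.

r ≈ 18.4 m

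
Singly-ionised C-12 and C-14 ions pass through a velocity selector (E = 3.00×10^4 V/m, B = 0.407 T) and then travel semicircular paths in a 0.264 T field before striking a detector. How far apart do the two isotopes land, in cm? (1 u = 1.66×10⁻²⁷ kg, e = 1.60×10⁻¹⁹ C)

Δd ≈ 1.16 cm

Both emerge at v = E/B₁ = 7.37×10^4 m/s.
r = mv/(qB₂), so r₁ = 0.03476 m and r₂ = 0.04055 m, giving Δr = 5.79×10^-3 m.
After a semicircle each ion lands a diameter 2r from the entry slit, so the separation is 2Δr = 0.0116 m.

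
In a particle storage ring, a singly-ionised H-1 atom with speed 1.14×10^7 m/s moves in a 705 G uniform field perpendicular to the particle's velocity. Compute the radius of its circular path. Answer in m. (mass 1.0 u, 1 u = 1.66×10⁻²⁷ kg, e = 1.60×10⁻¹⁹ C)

r ≈ 1.68 m

The magnetic force provides the centripetal force: qvB = mv²/r, so r = mv/(qB).
r = (1.66×10^-27 kg)(1.14×10^7 m/s) / [(1×1.60×10^-19 C)(0.0705 T)] = 1.68 m.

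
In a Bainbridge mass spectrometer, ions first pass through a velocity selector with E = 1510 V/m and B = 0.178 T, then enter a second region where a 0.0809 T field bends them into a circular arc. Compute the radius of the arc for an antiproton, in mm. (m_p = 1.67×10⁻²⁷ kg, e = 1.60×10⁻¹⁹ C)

The selector passes v = E/B = 1510/0.178 = 8480 m/s.
In the deflection region, r = mv/(qB₂) = (1.67×10^-27)(8480) / [(1×1.60×10^-19)(0.0809)] = 1.09×10^-3 m.

r ≈ 1.09 mm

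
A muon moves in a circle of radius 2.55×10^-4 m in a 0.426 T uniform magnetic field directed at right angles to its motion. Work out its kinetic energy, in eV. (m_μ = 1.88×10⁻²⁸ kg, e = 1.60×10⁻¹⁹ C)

v = qBr/m = (1×1.60×10^-19)(0.426)(2.55×10^-4) / (1.88×10^-28) = 9.25×10^4 m/s.
K = ½mv² = 0.5·(1.88×10^-28)·(9.25×10^4)² = 8.03×10^-19 J = 5.02 eV.

K ≈ 5.02 eV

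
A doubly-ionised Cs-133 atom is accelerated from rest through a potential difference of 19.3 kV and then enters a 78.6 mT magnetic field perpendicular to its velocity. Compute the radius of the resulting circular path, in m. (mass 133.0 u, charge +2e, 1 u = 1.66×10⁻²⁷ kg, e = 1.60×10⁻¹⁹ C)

The kinetic energy gained is K = qV = (2×1.60×10^-19)(1.93×10^4) = 6.18×10^-15 J.
v = √(2K/m) = 2.37×10^5 m/s.
r = mv/(qB) = (2.21×10^-25)(2.37×10^5) / [(2×1.60×10^-19)(0.0786)] = 2.08 m.

r ≈ 2.08 m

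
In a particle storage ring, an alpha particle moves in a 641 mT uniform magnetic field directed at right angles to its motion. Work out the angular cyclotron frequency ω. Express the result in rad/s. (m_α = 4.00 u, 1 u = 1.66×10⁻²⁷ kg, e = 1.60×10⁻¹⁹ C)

ω = qB/m = (2×1.60×10^-19)(0.641) / (6.64×10^-27) = 3.09×10^7 rad/s.

ω ≈ 3.09×10^7 rad/s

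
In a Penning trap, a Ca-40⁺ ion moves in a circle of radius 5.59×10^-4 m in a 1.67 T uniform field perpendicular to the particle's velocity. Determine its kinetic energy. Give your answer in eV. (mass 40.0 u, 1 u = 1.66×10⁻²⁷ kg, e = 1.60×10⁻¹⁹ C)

v = qBr/m = (1×1.60×10^-19)(1.67)(5.59×10^-4) / (6.64×10^-26) = 2250 m/s.
K = ½mv² = 0.5·(6.64×10^-26)·(2250)² = 1.68×10^-19 J = 1.05 eV.

K ≈ 1.05 eV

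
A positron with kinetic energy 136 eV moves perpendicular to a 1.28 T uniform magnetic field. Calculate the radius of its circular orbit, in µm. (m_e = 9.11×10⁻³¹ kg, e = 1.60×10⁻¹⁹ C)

Convert the energy: K = 136 eV = 2.18×10^-17 J.
v = √(2K/m) = √(2·2.18×10^-17/9.11×10^-31) = 6.91×10^6 m/s.
r = mv/(qB) = (9.11×10^-31)(6.91×10^6) / [(1×1.60×10^-19)(1.28)] = 3.07×10^-5 m.

r ≈ 30.7 µm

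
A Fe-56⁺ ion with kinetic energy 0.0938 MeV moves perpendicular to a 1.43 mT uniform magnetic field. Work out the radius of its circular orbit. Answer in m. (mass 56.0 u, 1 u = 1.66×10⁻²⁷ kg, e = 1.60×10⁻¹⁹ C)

r ≈ 231 m

Convert the energy: K = 0.0938 MeV = 1.50×10^-14 J.
v = √(2K/m) = √(2·1.50×10^-14/9.30×10^-26) = 5.68×10^5 m/s.
r = mv/(qB) = (9.30×10^-26)(5.68×10^5) / [(1×1.60×10^-19)(1.43×10^-3)] = 231 m.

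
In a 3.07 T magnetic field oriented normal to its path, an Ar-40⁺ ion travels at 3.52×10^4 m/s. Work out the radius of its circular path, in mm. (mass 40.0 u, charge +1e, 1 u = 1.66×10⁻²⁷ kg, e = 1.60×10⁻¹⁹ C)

r ≈ 4.76 mm

The magnetic force provides the centripetal force: qvB = mv²/r, so r = mv/(qB).
r = (6.64×10^-26 kg)(3.52×10^4 m/s) / [(1×1.60×10^-19 C)(3.07 T)] = 4.76×10^-3 m.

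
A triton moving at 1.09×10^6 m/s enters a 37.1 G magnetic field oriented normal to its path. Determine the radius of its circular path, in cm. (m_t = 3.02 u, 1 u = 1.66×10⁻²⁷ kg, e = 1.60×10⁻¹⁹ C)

r ≈ 921 cm

The magnetic force provides the centripetal force: qvB = mv²/r, so r = mv/(qB).
r = (5.01×10^-27 kg)(1.09×10^6 m/s) / [(1×1.60×10^-19 C)(3.71×10^-3 T)] = 9.21 m.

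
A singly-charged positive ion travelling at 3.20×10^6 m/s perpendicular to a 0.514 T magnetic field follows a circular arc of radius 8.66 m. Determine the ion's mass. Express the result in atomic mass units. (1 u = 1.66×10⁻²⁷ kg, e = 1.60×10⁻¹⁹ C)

qvB = mv²/r ⇒ m = qBr/v.
m = (1×1.60×10^-19)(0.514)(8.66) / (3.20×10^6) = 2.23×10^-25 kg = 134 u.

m ≈ 134 u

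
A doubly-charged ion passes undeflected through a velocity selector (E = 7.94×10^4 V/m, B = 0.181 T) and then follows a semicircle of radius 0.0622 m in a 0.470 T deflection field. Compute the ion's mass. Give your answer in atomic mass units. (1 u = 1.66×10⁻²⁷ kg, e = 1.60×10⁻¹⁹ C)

v = E/B₁ = 4.39×10^5 m/s.
From r = mv/(qB₂), m = qB₂r/v = (2×1.60×10^-19)(0.470)(0.0622) / (4.39×10^5) = 2.13×10^-26 kg.
In atomic mass units: m = 2.13×10^-26 / 1.66×10^-27 = 12.8 u.

m ≈ 12.8 u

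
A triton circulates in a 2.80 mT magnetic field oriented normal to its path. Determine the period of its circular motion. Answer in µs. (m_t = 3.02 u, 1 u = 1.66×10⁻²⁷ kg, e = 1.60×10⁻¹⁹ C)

The cyclotron period is independent of speed: T = 2πm/(qB).
T = 2π(5.01×10^-27) / [(1×1.60×10^-19)(2.80×10^-3)] = 7.03×10^-5 s.

T ≈ 70.3 µs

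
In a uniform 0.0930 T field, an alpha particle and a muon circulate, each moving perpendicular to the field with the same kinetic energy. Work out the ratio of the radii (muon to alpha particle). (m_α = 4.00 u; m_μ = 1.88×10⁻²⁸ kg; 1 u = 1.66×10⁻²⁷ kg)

ratio ≈ 0.337

r = √(2mK)/(qB) ⇒ at equal K, r ∝ √m/q.
r_{muon}/r_{alpha particle} = 0.337.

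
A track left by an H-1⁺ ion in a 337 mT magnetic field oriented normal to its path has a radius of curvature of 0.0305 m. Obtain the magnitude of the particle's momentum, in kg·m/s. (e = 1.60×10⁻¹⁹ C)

p ≈ 1.64×10^-21 kg·m/s

Since qvB = mv²/r, the momentum p = mv = qBr.
p = (1×1.60×10^-19)(0.337)(0.0305) = 1.64×10^-21 kg·m/s.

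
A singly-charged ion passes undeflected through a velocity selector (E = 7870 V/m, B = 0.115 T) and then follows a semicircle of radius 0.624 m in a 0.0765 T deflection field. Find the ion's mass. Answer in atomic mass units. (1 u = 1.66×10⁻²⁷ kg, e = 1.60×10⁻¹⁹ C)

m ≈ 67.2 u

v = E/B₁ = 6.84×10^4 m/s.
From r = mv/(qB₂), m = qB₂r/v = (1×1.60×10^-19)(0.0765)(0.624) / (6.84×10^4) = 1.12×10^-25 kg.
In atomic mass units: m = 1.12×10^-25 / 1.66×10^-27 = 67.2 u.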